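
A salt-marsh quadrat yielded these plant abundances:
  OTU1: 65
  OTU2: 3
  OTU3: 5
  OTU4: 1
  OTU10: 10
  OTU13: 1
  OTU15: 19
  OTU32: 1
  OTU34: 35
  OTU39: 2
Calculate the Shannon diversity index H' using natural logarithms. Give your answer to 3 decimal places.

1.523

Total N = 65+3+5+1+10+1+19+1+35+2 = 142, so the proportions are 0.45775, 0.02113, 0.03521, 0.00704, 0.07042, 0.00704, 0.1338, 0.00704, 0.24648, 0.01408 (working shown to 5 dp, full precision carried).
Each pᵢ ln pᵢ term: 0.45775×(-0.78144)=-0.35770, 0.02113×(-3.85721)=-0.08149, 0.03521×(-3.34639)=-0.11783, 0.00704×(-4.95583)=-0.03490, 0.07042×(-2.65324)=-0.18685, 0.00704×(-4.95583)=-0.03490, 0.1338×(-2.01139)=-0.26913, 0.00704×(-4.95583)=-0.03490, 0.24648×(-1.40048)=-0.34519, 0.01408×(-4.26268)=-0.06004.
Sum = -1.52293, so H' = 1.523.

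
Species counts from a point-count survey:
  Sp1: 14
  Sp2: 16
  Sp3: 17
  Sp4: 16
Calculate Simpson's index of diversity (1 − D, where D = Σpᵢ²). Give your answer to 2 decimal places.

Total N = 14+16+17+16 = 63, so the proportions are 0.2222, 0.254, 0.2698, 0.254 (working shown to 4 dp, full precision carried).
D = 0.2222² + 0.254² + 0.2698² + 0.254² = 0.0494 + 0.0645 + 0.0728 + 0.0645 = 0.2512.
So 1 − D = 0.7488, i.e. 0.75 to 2 decimal places.

0.75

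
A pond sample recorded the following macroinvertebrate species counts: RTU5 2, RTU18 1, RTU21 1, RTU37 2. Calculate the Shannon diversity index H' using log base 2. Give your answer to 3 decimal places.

Total N = 2+1+1+2 = 6, so the proportions are 0.33333, 0.16667, 0.16667, 0.33333 (working shown to 5 dp, full precision carried).
Each pᵢ log₂ pᵢ term: 0.33333×(-1.58496)=-0.52832, 0.16667×(-2.58496)=-0.43083, 0.16667×(-2.58496)=-0.43083, 0.33333×(-1.58496)=-0.52832.
Sum = -1.91830, so H' = 1.918.

1.918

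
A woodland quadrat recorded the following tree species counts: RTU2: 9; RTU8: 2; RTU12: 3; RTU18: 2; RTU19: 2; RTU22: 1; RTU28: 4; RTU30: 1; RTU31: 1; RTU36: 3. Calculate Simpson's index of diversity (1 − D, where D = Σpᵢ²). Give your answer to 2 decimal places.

0.83

Total N = 9+2+3+2+2+1+4+1+1+3 = 28, so the proportions are 0.3214, 0.0714, 0.1071, 0.0714, 0.0714, 0.0357, 0.1429, 0.0357, 0.0357, 0.1071 (working shown to 4 dp, full precision carried).
D = 0.3214² + 0.0714² + 0.1071² + 0.0714² + 0.0714² + 0.0357² + 0.1429² + 0.0357² + 0.0357² + 0.1071² = 0.1033 + 0.0051 + 0.0115 + 0.0051 + 0.0051 + 0.0013 + 0.0204 + 0.0013 + 0.0013 + 0.0115 = 0.1658.
So 1 − D = 0.8342, i.e. 0.83 to 2 decimal places.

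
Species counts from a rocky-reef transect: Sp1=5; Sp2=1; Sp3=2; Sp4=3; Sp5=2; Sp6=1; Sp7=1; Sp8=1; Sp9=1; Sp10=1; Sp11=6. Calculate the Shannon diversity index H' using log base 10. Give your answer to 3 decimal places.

0.930

Total N = 5+1+2+3+2+1+1+1+1+1+6 = 24, so the proportions are 0.20833, 0.04167, 0.08333, 0.125, 0.08333, 0.04167, 0.04167, 0.04167, 0.04167, 0.04167, 0.25 (working shown to 5 dp, full precision carried).
Each pᵢ log₁₀ pᵢ term: 0.20833×(-0.68124)=-0.14193, 0.04167×(-1.38021)=-0.05751, 0.08333×(-1.07918)=-0.08993, 0.125×(-0.90309)=-0.11289, 0.08333×(-1.07918)=-0.08993, 0.04167×(-1.38021)=-0.05751, 0.04167×(-1.38021)=-0.05751, 0.04167×(-1.38021)=-0.05751, 0.04167×(-1.38021)=-0.05751, 0.04167×(-1.38021)=-0.05751, 0.25×(-0.60206)=-0.15051.
Sum = -0.93024, so H' = 0.930.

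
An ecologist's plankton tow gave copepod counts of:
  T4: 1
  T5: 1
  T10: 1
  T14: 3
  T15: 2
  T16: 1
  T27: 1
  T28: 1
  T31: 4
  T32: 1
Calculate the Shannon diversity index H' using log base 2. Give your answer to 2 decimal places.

3.08

Total N = 1+1+1+3+2+1+1+1+4+1 = 16, so the proportions are 0.0625, 0.0625, 0.0625, 0.1875, 0.125, 0.0625, 0.0625, 0.0625, 0.25, 0.0625 (working shown to 4 dp, full precision carried).
Each pᵢ log₂ pᵢ term: 0.0625×(-4.0000)=-0.2500, 0.0625×(-4.0000)=-0.2500, 0.0625×(-4.0000)=-0.2500, 0.1875×(-2.4150)=-0.4528, 0.125×(-3.0000)=-0.3750, 0.0625×(-4.0000)=-0.2500, 0.0625×(-4.0000)=-0.2500, 0.0625×(-4.0000)=-0.2500, 0.25×(-2.0000)=-0.5000, 0.0625×(-4.0000)=-0.2500.
Sum = -3.0778, so H' = 3.08.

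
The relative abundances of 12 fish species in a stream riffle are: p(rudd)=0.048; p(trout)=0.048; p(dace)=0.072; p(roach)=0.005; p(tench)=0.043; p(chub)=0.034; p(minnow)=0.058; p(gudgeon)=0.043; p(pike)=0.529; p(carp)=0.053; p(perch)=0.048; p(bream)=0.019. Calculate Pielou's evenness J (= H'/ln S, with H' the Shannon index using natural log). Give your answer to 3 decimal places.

H' = −Σ pᵢ ln pᵢ = −((-0.14575) + (-0.14575) + (-0.18944) + (-0.02649) + (-0.13530) + (-0.11497) + (-0.16514) + (-0.13530) + (-0.33685) + (-0.15569) + (-0.14575) + (-0.07530)) = 1.77175 (working shown to 5 dp, full precision carried).
With S = 12 species, ln S = 2.48491, so J = 1.77175/2.48491 = 0.71300, i.e. 0.713 to 3 decimal places.

0.713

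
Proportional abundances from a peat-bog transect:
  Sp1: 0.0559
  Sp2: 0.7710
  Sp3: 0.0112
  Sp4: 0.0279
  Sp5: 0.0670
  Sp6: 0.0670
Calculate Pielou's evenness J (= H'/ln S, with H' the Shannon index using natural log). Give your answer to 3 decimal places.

H' = −Σ pᵢ ln pᵢ = −((-0.16123) + (-0.20051) + (-0.05031) + (-0.09986) + (-0.18111) + (-0.18111)) = 0.87411 (working shown to 5 dp, full precision carried).
With S = 6 species, ln S = 1.79176, so J = 0.87411/1.79176 = 0.48785, i.e. 0.488 to 3 decimal places.

0.488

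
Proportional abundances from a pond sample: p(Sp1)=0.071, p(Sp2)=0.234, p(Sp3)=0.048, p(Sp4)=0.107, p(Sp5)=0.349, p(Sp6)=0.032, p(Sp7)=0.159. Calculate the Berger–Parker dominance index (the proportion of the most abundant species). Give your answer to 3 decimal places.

0.349

The largest proportion is 0.349, i.e. d = 0.349 to 3 decimal places.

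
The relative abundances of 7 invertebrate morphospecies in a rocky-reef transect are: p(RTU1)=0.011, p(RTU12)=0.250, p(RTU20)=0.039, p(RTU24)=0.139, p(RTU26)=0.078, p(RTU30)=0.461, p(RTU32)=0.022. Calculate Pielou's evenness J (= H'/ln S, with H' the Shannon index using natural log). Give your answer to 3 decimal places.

H' = −Σ pᵢ ln pᵢ = −((-0.04961) + (-0.34657) + (-0.12652) + (-0.27429) + (-0.19898) + (-0.35698) + (-0.08397)) = 1.43692 (working shown to 5 dp, full precision carried).
With S = 7 species, ln S = 1.94591, so J = 1.43692/1.94591 = 0.73843, i.e. 0.738 to 3 decimal places.

0.738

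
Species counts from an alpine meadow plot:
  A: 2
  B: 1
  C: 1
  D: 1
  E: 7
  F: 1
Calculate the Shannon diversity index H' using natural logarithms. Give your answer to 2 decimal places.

1.41

Total N = 2+1+1+1+7+1 = 13, so the proportions are 0.1538, 0.0769, 0.0769, 0.0769, 0.5385, 0.0769 (working shown to 4 dp, full precision carried).
Each pᵢ ln pᵢ term: 0.1538×(-1.8718)=-0.2880, 0.0769×(-2.5649)=-0.1973, 0.0769×(-2.5649)=-0.1973, 0.0769×(-2.5649)=-0.1973, 0.5385×(-0.6190)=-0.3333, 0.0769×(-2.5649)=-0.1973.
Sum = -1.4105, so H' = 1.41.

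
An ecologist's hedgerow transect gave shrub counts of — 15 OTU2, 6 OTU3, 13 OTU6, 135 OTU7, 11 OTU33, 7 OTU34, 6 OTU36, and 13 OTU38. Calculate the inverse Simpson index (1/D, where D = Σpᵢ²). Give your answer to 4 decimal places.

Total N = 15+6+13+135+11+7+6+13 = 206, so the proportions are 0.0728155, 0.0291262, 0.0631068, 0.6553398, 0.0533981, 0.0339806, 0.0291262, 0.0631068 (working shown to 7 dp, full precision carried).
D = 0.0728155² + 0.0291262² + 0.0631068² + 0.6553398² + 0.0533981² + 0.0339806² + 0.0291262² + 0.0631068² = 0.0053021 + 0.0008483 + 0.0039825 + 0.4294703 + 0.0028514 + 0.0011547 + 0.0008483 + 0.0039825 = 0.4484400.
So 1/D = 2.229953, i.e. 2.2300 to 4 decimal places.

2.2300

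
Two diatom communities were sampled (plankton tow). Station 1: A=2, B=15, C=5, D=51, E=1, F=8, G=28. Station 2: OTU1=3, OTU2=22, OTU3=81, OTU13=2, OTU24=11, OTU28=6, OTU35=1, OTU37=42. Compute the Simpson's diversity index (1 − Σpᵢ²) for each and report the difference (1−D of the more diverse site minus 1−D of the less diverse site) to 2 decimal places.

0.01

Station 1: N=110, proportions 0.0182, 0.1364, 0.0455, 0.4636, 0.0091, 0.0727, 0.2545, giving 1−D = 0.6939 (working shown to 4 dp, full precision carried).
Station 2: N=168, proportions 0.0179, 0.131, 0.4821, 0.0119, 0.0655, 0.0357, 0.006, 0.25, giving 1−D = 0.6818.
Difference = |0.6939 − 0.6818| = 0.0121, i.e. 0.01 to 2 decimal places.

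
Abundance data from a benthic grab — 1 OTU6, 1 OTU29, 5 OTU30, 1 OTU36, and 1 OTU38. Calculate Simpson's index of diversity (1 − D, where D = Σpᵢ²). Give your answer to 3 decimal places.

0.642

Total N = 1+1+5+1+1 = 9, so the proportions are 0.11111, 0.11111, 0.55556, 0.11111, 0.11111 (working shown to 5 dp, full precision carried).
D = 0.11111² + 0.11111² + 0.55556² + 0.11111² + 0.11111² = 0.01235 + 0.01235 + 0.30864 + 0.01235 + 0.01235 = 0.35802.
So 1 − D = 0.64198, i.e. 0.642 to 3 decimal places.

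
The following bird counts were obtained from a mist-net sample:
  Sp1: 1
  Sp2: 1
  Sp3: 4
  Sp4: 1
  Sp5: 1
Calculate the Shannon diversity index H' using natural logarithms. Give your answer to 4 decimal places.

Total N = 1+1+4+1+1 = 8, so the proportions are 0.125, 0.125, 0.5, 0.125, 0.125 (working shown to 6 dp, full precision carried).
Each pᵢ ln pᵢ term: 0.125×(-2.079442)=-0.259930, 0.125×(-2.079442)=-0.259930, 0.5×(-0.693147)=-0.346574, 0.125×(-2.079442)=-0.259930, 0.125×(-2.079442)=-0.259930.
Sum = -1.386294, so H' = 1.3863.

1.3863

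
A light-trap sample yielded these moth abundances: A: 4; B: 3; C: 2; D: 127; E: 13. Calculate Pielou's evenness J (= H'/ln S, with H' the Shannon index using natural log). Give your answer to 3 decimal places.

0.362

Total N = 4+3+2+127+13 = 149, so the proportions are 0.02685, 0.02013, 0.01342, 0.85235, 0.08725 (working shown to 5 dp, full precision carried).
H' = −Σ pᵢ ln pᵢ = −((-0.09712) + (-0.07863) + (-0.05786) + (-0.13617) + (-0.21280)) = 0.58258.
With S = 5 species, ln S = 1.60944, so J = 0.58258/1.60944 = 0.36198, i.e. 0.362 to 3 decimal places.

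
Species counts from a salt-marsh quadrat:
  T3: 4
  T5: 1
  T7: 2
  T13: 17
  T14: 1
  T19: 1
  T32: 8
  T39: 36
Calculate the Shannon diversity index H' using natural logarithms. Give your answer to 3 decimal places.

Total N = 4+1+2+17+1+1+8+36 = 70, so the proportions are 0.05714, 0.01429, 0.02857, 0.24286, 0.01429, 0.01429, 0.11429, 0.51429 (working shown to 5 dp, full precision carried).
Each pᵢ ln pᵢ term: 0.05714×(-2.86220)=-0.16355, 0.01429×(-4.24850)=-0.06069, 0.02857×(-3.55535)=-0.10158, 0.24286×(-1.41528)=-0.34371, 0.01429×(-4.24850)=-0.06069, 0.01429×(-4.24850)=-0.06069, 0.11429×(-2.16905)=-0.24789, 0.51429×(-0.66498)=-0.34199.
Sum = -1.38081, so H' = 1.381.

1.381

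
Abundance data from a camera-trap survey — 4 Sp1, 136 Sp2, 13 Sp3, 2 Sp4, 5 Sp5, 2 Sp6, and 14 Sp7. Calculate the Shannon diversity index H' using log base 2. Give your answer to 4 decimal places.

1.2724

Total N = 4+136+13+2+5+2+14 = 176, so the proportions are 0.022727, 0.772727, 0.073864, 0.011364, 0.028409, 0.011364, 0.079545 (working shown to 6 dp, full precision carried).
Each pᵢ log₂ pᵢ term: 0.022727×(-5.459432)=-0.124078, 0.772727×(-0.371969)=-0.287430, 0.073864×(-3.758992)=-0.277653, 0.011364×(-6.459432)=-0.073403, 0.028409×(-5.137504)=-0.145952, 0.011364×(-6.459432)=-0.073403, 0.079545×(-3.652077)=-0.290506.
Sum = -1.272424, so H' = 1.2724.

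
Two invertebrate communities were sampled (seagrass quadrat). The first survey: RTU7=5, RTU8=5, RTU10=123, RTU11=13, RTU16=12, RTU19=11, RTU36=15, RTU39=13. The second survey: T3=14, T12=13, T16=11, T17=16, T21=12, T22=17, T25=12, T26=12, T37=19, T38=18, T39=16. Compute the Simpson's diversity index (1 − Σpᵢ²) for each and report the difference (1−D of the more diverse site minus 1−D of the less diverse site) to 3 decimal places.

0.319

The first survey: N=197, proportions 0.02538, 0.02538, 0.62437, 0.06599, 0.06091, 0.05584, 0.07614, 0.06599, giving 1−D = 0.58754 (working shown to 5 dp, full precision carried).
The second survey: N=160, proportions 0.0875, 0.08125, 0.06875, 0.1, 0.075, 0.10625, 0.075, 0.075, 0.11875, 0.1125, 0.1, giving 1−D = 0.90609.
Difference = |0.58754 − 0.90609| = 0.31855, i.e. 0.319 to 3 decimal places.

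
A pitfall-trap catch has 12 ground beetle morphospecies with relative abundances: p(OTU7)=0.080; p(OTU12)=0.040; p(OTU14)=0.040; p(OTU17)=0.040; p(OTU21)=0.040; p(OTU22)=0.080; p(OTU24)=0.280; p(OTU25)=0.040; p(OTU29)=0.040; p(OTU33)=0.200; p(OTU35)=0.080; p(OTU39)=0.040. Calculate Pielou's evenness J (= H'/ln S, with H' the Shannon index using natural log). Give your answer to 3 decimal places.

H' = −Σ pᵢ ln pᵢ = −((-0.20206) + (-0.12876) + (-0.12876) + (-0.12876) + (-0.12876) + (-0.20206) + (-0.35643) + (-0.12876) + (-0.12876) + (-0.32189) + (-0.20206) + (-0.12876)) = 2.18578 (working shown to 5 dp, full precision carried).
With S = 12 species, ln S = 2.48491, so J = 2.18578/2.48491 = 0.87962, i.e. 0.880 to 3 decimal places.

0.880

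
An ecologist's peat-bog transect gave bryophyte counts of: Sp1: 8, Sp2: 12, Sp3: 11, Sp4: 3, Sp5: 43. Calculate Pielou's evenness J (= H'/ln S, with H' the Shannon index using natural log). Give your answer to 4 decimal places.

0.7796

Total N = 8+12+11+3+43 = 77, so the proportions are 0.103896, 0.155844, 0.142857, 0.038961, 0.558442 (working shown to 6 dp, full precision carried).
H' = −Σ pᵢ ln pᵢ = −((-0.235259) + (-0.289699) + (-0.277987) + (-0.126436) + (-0.325351)) = 1.254731.
With S = 5 species, ln S = 1.609438, so J = 1.254731/1.609438 = 0.779608, i.e. 0.7796 to 4 decimal places.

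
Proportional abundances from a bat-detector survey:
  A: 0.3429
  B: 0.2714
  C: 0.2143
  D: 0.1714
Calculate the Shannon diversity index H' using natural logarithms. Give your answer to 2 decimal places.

1.35

Each pᵢ ln pᵢ term (working shown to 4 dp, full precision carried): 0.3429×(-1.0703)=-0.3670, 0.2714×(-1.3042)=-0.3539, 0.2143×(-1.5404)=-0.3301, 0.1714×(-1.7638)=-0.3023.
Sum = -1.3534, so H' = 1.35.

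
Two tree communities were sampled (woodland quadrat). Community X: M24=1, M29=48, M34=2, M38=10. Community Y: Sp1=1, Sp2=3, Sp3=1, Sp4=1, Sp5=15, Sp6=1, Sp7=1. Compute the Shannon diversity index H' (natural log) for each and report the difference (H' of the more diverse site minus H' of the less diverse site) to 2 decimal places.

0.56

Community X: N=61, proportions 0.0164, 0.7869, 0.0328, 0.1639, giving H' = 0.6645 (working shown to 4 dp, full precision carried).
Community Y: N=23, proportions 0.0435, 0.1304, 0.0435, 0.0435, 0.6522, 0.0435, 0.0435, giving H' = 1.2261.
Difference = |0.6645 − 1.2261| = 0.5616, i.e. 0.56 to 2 decimal places.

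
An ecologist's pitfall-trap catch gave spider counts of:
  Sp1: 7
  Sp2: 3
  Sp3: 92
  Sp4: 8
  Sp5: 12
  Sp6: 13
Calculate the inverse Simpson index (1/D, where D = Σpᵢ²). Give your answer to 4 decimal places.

Total N = 7+3+92+8+12+13 = 135, so the proportions are 0.0518519, 0.0222222, 0.6814815, 0.0592593, 0.0888889, 0.0962963 (working shown to 7 dp, full precision carried).
D = 0.0518519² + 0.0222222² + 0.6814815² + 0.0592593² + 0.0888889² + 0.0962963² = 0.0026886 + 0.0004938 + 0.4644170 + 0.0035117 + 0.0079012 + 0.0092730 = 0.4882853.
So 1/D = 2.047983, i.e. 2.0480 to 4 decimal places.

2.0480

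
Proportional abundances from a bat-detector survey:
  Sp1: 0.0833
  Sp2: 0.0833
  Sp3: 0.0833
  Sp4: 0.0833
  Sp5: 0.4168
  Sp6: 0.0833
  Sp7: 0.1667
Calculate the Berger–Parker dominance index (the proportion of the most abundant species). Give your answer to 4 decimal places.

The largest proportion is 0.4168, i.e. d = 0.4168 to 4 decimal places.

0.4168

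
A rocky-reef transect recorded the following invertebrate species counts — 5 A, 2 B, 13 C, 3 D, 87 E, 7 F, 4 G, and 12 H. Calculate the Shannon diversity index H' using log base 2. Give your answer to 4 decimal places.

1.8096

Total N = 5+2+13+3+87+7+4+12 = 133, so the proportions are 0.037594, 0.015038, 0.097744, 0.022556, 0.654135, 0.052632, 0.030075, 0.090226 (working shown to 6 dp, full precision carried).
Each pᵢ log₂ pᵢ term: 0.037594×(-4.733354)=-0.177946, 0.015038×(-6.055282)=-0.091057, 0.097744×(-3.354843)=-0.327917, 0.022556×(-5.470320)=-0.123391, 0.654135×(-0.612339)=-0.400553, 0.052632×(-4.247928)=-0.223575, 0.030075×(-5.055282)=-0.152039, 0.090226×(-3.470320)=-0.313112.
Sum = -1.809588, so H' = 1.8096.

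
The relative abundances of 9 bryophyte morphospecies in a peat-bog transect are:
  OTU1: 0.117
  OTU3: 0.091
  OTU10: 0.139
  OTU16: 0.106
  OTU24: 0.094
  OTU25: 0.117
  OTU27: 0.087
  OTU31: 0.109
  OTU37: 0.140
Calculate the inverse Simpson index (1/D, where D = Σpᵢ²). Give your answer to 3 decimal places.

8.764

D = 0.117² + 0.091² + 0.139² + 0.106² + 0.094² + 0.117² + 0.087² + 0.109² + 0.14² = 0.0136890 + 0.0082810 + 0.0193210 + 0.0112360 + 0.0088360 + 0.0136890 + 0.0075690 + 0.0118810 + 0.0196000 = 0.1141020 (working shown to 7 dp, full precision carried).
So 1/D = 8.76409, i.e. 8.764 to 3 decimal places.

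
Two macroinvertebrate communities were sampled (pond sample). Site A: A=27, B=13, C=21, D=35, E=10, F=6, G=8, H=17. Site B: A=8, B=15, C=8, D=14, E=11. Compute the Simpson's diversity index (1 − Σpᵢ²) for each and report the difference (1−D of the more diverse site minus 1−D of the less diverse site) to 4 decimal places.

Site A: N=137, proportions 0.19708, 0.094891, 0.153285, 0.255474, 0.072993, 0.043796, 0.058394, 0.124088, giving 1−D = 0.837338 (working shown to 6 dp, full precision carried).
Site B: N=56, proportions 0.142857, 0.267857, 0.142857, 0.25, 0.196429, giving 1−D = 0.786352.
Difference = |0.837338 − 0.786352| = 0.050986, i.e. 0.0510 to 4 decimal places.

0.0510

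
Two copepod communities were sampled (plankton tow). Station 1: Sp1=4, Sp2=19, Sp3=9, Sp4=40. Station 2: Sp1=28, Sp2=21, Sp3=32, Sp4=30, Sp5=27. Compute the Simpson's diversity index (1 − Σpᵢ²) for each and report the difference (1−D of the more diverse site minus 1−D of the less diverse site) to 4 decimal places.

Station 1: N=72, proportions 0.055556, 0.263889, 0.125, 0.555556, giving 1−D = 0.603009 (working shown to 6 dp, full precision carried).
Station 2: N=138, proportions 0.202899, 0.152174, 0.231884, 0.217391, 0.195652, giving 1−D = 0.796366.
Difference = |0.603009 − 0.796366| = 0.193357, i.e. 0.1934 to 4 decimal places.

0.1934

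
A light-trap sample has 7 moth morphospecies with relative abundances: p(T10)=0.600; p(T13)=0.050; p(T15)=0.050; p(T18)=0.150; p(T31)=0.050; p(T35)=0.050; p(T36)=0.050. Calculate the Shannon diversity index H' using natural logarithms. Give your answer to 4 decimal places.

1.3400

Each pᵢ ln pᵢ term (working shown to 6 dp, full precision carried): 0.6×(-0.510826)=-0.306495, 0.05×(-2.995732)=-0.149787, 0.05×(-2.995732)=-0.149787, 0.15×(-1.897120)=-0.284568, 0.05×(-2.995732)=-0.149787, 0.05×(-2.995732)=-0.149787, 0.05×(-2.995732)=-0.149787.
Sum = -1.339996, so H' = 1.3400.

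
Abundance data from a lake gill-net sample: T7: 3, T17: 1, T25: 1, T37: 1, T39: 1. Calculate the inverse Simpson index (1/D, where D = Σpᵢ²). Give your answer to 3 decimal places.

Total N = 3+1+1+1+1 = 7, so the proportions are 0.4285714, 0.1428571, 0.1428571, 0.1428571, 0.1428571 (working shown to 7 dp, full precision carried).
D = 0.4285714² + 0.1428571² + 0.1428571² + 0.1428571² + 0.1428571² = 0.1836735 + 0.0204082 + 0.0204082 + 0.0204082 + 0.0204082 = 0.2653061.
So 1/D = 3.76923, i.e. 3.769 to 3 decimal places.

3.769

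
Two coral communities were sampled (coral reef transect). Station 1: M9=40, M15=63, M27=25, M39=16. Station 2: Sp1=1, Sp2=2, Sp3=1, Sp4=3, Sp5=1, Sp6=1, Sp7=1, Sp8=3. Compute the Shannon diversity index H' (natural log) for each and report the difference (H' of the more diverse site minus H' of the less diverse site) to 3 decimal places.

0.686

Station 1: N=144, proportions 0.27778, 0.4375, 0.17361, 0.11111, giving H' = 1.26561 (working shown to 5 dp, full precision carried).
Station 2: N=13, proportions 0.07692, 0.15385, 0.07692, 0.23077, 0.07692, 0.07692, 0.07692, 0.23077, giving H' = 1.95126.
Difference = |1.26561 − 1.95126| = 0.68565, i.e. 0.686 to 3 decimal places.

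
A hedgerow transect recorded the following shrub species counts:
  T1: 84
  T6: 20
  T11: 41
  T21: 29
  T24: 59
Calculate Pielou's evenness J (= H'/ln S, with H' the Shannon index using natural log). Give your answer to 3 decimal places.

0.927

Total N = 84+20+41+29+59 = 233, so the proportions are 0.36052, 0.08584, 0.17597, 0.12446, 0.25322 (working shown to 5 dp, full precision carried).
H' = −Σ pᵢ ln pᵢ = −((-0.36781) + (-0.21076) + (-0.30573) + (-0.25935) + (-0.34780)) = 1.49144.
With S = 5 species, ln S = 1.60944, so J = 1.49144/1.60944 = 0.92668, i.e. 0.927 to 3 decimal places.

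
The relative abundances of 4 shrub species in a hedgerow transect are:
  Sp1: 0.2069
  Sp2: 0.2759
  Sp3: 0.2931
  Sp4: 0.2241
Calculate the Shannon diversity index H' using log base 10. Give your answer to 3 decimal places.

Each pᵢ log₁₀ pᵢ term (working shown to 5 dp, full precision carried): 0.2069×(-0.68424)=-0.14157, 0.2759×(-0.55925)=-0.15430, 0.2931×(-0.53298)=-0.15622, 0.2241×(-0.64956)=-0.14557.
Sum = -0.59765, so H' = 0.598.

0.598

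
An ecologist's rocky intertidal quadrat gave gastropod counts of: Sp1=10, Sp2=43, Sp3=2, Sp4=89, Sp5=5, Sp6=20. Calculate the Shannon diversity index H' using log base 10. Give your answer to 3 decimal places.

Total N = 10+43+2+89+5+20 = 169, so the proportions are 0.05917, 0.25444, 0.01183, 0.52663, 0.02959, 0.11834 (working shown to 5 dp, full precision carried).
Each pᵢ log₁₀ pᵢ term: 0.05917×(-1.22789)=-0.07266, 0.25444×(-0.59442)=-0.15124, 0.01183×(-1.92686)=-0.02280, 0.52663×(-0.27850)=-0.14666, 0.02959×(-1.52892)=-0.04523, 0.11834×(-0.92686)=-0.10969.
Sum = -0.54829, so H' = 0.548.

0.548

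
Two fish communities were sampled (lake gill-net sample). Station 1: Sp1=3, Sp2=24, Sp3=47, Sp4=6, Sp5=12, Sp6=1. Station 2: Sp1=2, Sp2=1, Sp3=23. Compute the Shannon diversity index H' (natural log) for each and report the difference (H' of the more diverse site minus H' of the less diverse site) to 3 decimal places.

0.864

Station 1: N=93, proportions 0.03226, 0.25806, 0.50538, 0.06452, 0.12903, 0.01075, giving H' = 1.29501 (working shown to 5 dp, full precision carried).
Station 2: N=26, proportions 0.07692, 0.03846, 0.88462, giving H' = 0.43107.
Difference = |1.29501 − 0.43107| = 0.86394, i.e. 0.864 to 3 decimal places.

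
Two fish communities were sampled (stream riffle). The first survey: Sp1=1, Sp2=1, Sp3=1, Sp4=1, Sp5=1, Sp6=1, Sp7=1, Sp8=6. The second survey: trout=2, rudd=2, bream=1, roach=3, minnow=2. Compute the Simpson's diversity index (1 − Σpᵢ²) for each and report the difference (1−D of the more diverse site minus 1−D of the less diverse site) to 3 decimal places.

0.034

The first survey: N=13, proportions 0.07692, 0.07692, 0.07692, 0.07692, 0.07692, 0.07692, 0.07692, 0.46154, giving 1−D = 0.74556 (working shown to 5 dp, full precision carried).
The second survey: N=10, proportions 0.2, 0.2, 0.1, 0.3, 0.2, giving 1−D = 0.78000.
Difference = |0.74556 − 0.78000| = 0.03444, i.e. 0.034 to 3 decimal places.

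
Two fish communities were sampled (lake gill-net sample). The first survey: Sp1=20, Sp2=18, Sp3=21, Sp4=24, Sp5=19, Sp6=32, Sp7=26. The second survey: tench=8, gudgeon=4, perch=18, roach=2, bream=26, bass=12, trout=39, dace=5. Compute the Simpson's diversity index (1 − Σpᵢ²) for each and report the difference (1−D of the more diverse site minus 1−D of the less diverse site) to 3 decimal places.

The first survey: N=160, proportions 0.125, 0.1125, 0.13125, 0.15, 0.11875, 0.2, 0.1625, giving 1−D = 0.85148 (working shown to 5 dp, full precision carried).
The second survey: N=114, proportions 0.07018, 0.03509, 0.15789, 0.01754, 0.22807, 0.10526, 0.34211, 0.04386, giving 1−D = 0.78655.
Difference = |0.85148 − 0.78655| = 0.06493, i.e. 0.065 to 3 decimal places.

0.065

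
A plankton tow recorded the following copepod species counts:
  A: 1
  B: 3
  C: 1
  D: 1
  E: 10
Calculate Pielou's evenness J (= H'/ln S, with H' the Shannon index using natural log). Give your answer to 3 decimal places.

Total N = 1+3+1+1+10 = 16, so the proportions are 0.0625, 0.1875, 0.0625, 0.0625, 0.625 (working shown to 5 dp, full precision carried).
H' = −Σ pᵢ ln pᵢ = −((-0.17329) + (-0.31387) + (-0.17329) + (-0.17329) + (-0.29375)) = 1.12748.
With S = 5 species, ln S = 1.60944, so J = 1.12748/1.60944 = 0.70054, i.e. 0.701 to 3 decimal places.

0.701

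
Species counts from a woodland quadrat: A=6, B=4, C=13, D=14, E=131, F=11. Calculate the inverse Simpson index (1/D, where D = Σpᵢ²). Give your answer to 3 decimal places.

Total N = 6+4+13+14+131+11 = 179, so the proportions are 0.03352, 0.022346, 0.072626, 0.078212, 0.731844, 0.061453 (working shown to 6 dp, full precision carried).
D = 0.03352² + 0.022346² + 0.072626² + 0.078212² + 0.731844² + 0.061453² = 0.001124 + 0.000499 + 0.005274 + 0.006117 + 0.535595 + 0.003776 = 0.552386.
So 1/D = 1.81033, i.e. 1.810 to 3 decimal places.

1.810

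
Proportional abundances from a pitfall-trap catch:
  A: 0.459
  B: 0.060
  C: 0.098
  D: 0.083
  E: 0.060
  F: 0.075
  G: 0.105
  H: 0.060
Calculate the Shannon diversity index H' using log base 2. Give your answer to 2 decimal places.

2.49

Each pᵢ log₂ pᵢ term (working shown to 4 dp, full precision carried): 0.459×(-1.1234)=-0.5157, 0.06×(-4.0589)=-0.2435, 0.098×(-3.3511)=-0.3284, 0.083×(-3.5907)=-0.2980, 0.06×(-4.0589)=-0.2435, 0.075×(-3.7370)=-0.2803, 0.105×(-3.2515)=-0.3414, 0.06×(-4.0589)=-0.2435.
Sum = -2.4944, so H' = 2.49.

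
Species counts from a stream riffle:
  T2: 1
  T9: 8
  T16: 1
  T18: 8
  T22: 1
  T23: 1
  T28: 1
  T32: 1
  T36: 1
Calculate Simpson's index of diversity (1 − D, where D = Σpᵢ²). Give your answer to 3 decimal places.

Total N = 1+8+1+8+1+1+1+1+1 = 23, so the proportions are 0.04348, 0.34783, 0.04348, 0.34783, 0.04348, 0.04348, 0.04348, 0.04348, 0.04348 (working shown to 5 dp, full precision carried).
D = 0.04348² + 0.34783² + 0.04348² + 0.34783² + 0.04348² + 0.04348² + 0.04348² + 0.04348² + 0.04348² = 0.00189 + 0.12098 + 0.00189 + 0.12098 + 0.00189 + 0.00189 + 0.00189 + 0.00189 + 0.00189 = 0.25520.
So 1 − D = 0.74480, i.e. 0.745 to 3 decimal places.

0.745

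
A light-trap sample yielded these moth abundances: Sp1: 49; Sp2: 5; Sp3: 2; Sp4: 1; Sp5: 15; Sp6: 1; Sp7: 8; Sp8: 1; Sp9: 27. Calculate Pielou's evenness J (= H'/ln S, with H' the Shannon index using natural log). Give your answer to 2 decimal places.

0.69

Total N = 49+5+2+1+15+1+8+1+27 = 109, so the proportions are 0.4495, 0.0459, 0.0183, 0.0092, 0.1376, 0.0092, 0.0734, 0.0092, 0.2477 (working shown to 4 dp, full precision carried).
H' = −Σ pᵢ ln pᵢ = −((-0.3594) + (-0.1414) + (-0.0734) + (-0.0430) + (-0.2729) + (-0.0430) + (-0.1917) + (-0.0430) + (-0.3457)) = 1.5136.
With S = 9 species, ln S = 2.1972, so J = 1.5136/2.1972 = 0.6889, i.e. 0.69 to 2 decimal places.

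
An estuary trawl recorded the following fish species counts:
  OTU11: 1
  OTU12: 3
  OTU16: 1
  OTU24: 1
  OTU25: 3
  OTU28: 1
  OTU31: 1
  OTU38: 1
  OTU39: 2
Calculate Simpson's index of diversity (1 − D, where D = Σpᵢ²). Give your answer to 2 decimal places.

0.86

Total N = 1+3+1+1+3+1+1+1+2 = 14, so the proportions are 0.0714, 0.2143, 0.0714, 0.0714, 0.2143, 0.0714, 0.0714, 0.0714, 0.1429 (working shown to 4 dp, full precision carried).
D = 0.0714² + 0.2143² + 0.0714² + 0.0714² + 0.2143² + 0.0714² + 0.0714² + 0.0714² + 0.1429² = 0.0051 + 0.0459 + 0.0051 + 0.0051 + 0.0459 + 0.0051 + 0.0051 + 0.0051 + 0.0204 = 0.1429.
So 1 − D = 0.8571, i.e. 0.86 to 2 decimal places.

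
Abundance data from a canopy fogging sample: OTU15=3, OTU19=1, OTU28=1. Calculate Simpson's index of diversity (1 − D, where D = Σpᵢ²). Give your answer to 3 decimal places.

Total N = 3+1+1 = 5, so the proportions are 0.6, 0.2, 0.2 (working shown to 5 dp, full precision carried).
D = 0.6² + 0.2² + 0.2² = 0.36000 + 0.04000 + 0.04000 = 0.44000.
So 1 − D = 0.56000, i.e. 0.560 to 3 decimal places.

0.560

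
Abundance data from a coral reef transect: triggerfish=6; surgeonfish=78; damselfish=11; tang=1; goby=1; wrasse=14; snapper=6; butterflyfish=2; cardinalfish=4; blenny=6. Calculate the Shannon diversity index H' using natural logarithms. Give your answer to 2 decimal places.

1.43

Total N = 6+78+11+1+1+14+6+2+4+6 = 129, so the proportions are 0.0465, 0.6047, 0.0853, 0.0078, 0.0078, 0.1085, 0.0465, 0.0155, 0.031, 0.0465 (working shown to 4 dp, full precision carried).
Each pᵢ ln pᵢ term: 0.0465×(-3.0681)=-0.1427, 0.6047×(-0.5031)=-0.3042, 0.0853×(-2.4619)=-0.2099, 0.0078×(-4.8598)=-0.0377, 0.0078×(-4.8598)=-0.0377, 0.1085×(-2.2208)=-0.2410, 0.0465×(-3.0681)=-0.1427, 0.0155×(-4.1667)=-0.0646, 0.031×(-3.4735)=-0.1077, 0.0465×(-3.0681)=-0.1427.
Sum = -1.4309, so H' = 1.43.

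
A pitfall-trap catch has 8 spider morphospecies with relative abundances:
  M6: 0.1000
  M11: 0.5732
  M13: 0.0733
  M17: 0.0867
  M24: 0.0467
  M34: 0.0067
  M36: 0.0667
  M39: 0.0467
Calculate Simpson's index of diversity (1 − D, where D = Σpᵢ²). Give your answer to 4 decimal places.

D = 0.1² + 0.5732² + 0.0733² + 0.0867² + 0.0467² + 0.0067² + 0.0667² + 0.0467² = 0.010000 + 0.328558 + 0.005373 + 0.007517 + 0.002181 + 0.000045 + 0.004449 + 0.002181 = 0.360304 (working shown to 6 dp, full precision carried).
So 1 − D = 0.639696, i.e. 0.6397 to 4 decimal places.

0.6397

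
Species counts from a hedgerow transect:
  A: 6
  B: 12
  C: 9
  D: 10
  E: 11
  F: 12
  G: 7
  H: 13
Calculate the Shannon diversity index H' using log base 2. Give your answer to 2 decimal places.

2.96

Total N = 6+12+9+10+11+12+7+13 = 80, so the proportions are 0.075, 0.15, 0.1125, 0.125, 0.1375, 0.15, 0.0875, 0.1625 (working shown to 4 dp, full precision carried).
Each pᵢ log₂ pᵢ term: 0.075×(-3.7370)=-0.2803, 0.15×(-2.7370)=-0.4105, 0.1125×(-3.1520)=-0.3546, 0.125×(-3.0000)=-0.3750, 0.1375×(-2.8625)=-0.3936, 0.15×(-2.7370)=-0.4105, 0.0875×(-3.5146)=-0.3075, 0.1625×(-2.6215)=-0.4260.
Sum = -2.9581, so H' = 2.96.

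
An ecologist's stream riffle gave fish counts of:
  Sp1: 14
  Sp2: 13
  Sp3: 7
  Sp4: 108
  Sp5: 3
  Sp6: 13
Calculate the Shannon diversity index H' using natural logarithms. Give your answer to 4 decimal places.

1.0992

Total N = 14+13+7+108+3+13 = 158, so the proportions are 0.088608, 0.082278, 0.044304, 0.683544, 0.018987, 0.082278 (working shown to 6 dp, full precision carried).
Each pᵢ ln pᵢ term: 0.088608×(-2.423538)=-0.214744, 0.082278×(-2.497646)=-0.205502, 0.044304×(-3.116685)=-0.138081, 0.683544×(-0.380464)=-0.260064, 0.018987×(-3.963983)=-0.075265, 0.082278×(-2.497646)=-0.205502.
Sum = -1.099159, so H' = 1.0992.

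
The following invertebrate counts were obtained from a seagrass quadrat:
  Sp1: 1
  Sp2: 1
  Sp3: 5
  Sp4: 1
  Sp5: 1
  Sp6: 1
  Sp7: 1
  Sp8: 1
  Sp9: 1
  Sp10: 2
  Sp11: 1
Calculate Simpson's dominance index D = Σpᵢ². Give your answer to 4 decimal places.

0.1484

Total N = 1+1+5+1+1+1+1+1+1+2+1 = 16, so the proportions are 0.0625, 0.0625, 0.3125, 0.0625, 0.0625, 0.0625, 0.0625, 0.0625, 0.0625, 0.125, 0.0625 (working shown to 6 dp, full precision carried).
D = 0.0625² + 0.0625² + 0.3125² + 0.0625² + 0.0625² + 0.0625² + 0.0625² + 0.0625² + 0.0625² + 0.125² + 0.0625² = 0.003906 + 0.003906 + 0.097656 + 0.003906 + 0.003906 + 0.003906 + 0.003906 + 0.003906 + 0.003906 + 0.015625 + 0.003906 = 0.148438.
To 4 decimal places, D = 0.1484.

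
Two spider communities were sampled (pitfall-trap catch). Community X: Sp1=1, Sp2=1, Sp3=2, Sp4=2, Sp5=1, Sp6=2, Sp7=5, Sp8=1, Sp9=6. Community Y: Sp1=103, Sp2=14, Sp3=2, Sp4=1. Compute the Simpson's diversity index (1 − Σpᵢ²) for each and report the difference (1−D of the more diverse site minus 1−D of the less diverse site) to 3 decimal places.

0.576

Community X: N=21, proportions 0.04762, 0.04762, 0.09524, 0.09524, 0.04762, 0.09524, 0.2381, 0.04762, 0.28571, giving 1−D = 0.82540 (working shown to 5 dp, full precision carried).
Community Y: N=120, proportions 0.85833, 0.11667, 0.01667, 0.00833, giving 1−D = 0.24931.
Difference = |0.82540 − 0.24931| = 0.57609, i.e. 0.576 to 3 decimal places.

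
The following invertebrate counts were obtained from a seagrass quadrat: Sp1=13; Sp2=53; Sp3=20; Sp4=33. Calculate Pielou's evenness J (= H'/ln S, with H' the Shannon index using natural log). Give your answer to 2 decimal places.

0.91

Total N = 13+53+20+33 = 119, so the proportions are 0.1092, 0.4454, 0.1681, 0.2773 (working shown to 4 dp, full precision carried).
H' = −Σ pᵢ ln pᵢ = −((-0.2419) + (-0.3602) + (-0.2997) + (-0.3557)) = 1.2575.
With S = 4 species, ln S = 1.3863, so J = 1.2575/1.3863 = 0.9071, i.e. 0.91 to 2 decimal places.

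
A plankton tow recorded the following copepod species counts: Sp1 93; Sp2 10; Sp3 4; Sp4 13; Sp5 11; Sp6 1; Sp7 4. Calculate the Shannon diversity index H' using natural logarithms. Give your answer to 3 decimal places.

1.123

Total N = 93+10+4+13+11+1+4 = 136, so the proportions are 0.68382, 0.07353, 0.02941, 0.09559, 0.08088, 0.00735, 0.02941 (working shown to 5 dp, full precision carried).
Each pᵢ ln pᵢ term: 0.68382×(-0.38006)=-0.25989, 0.07353×(-2.61007)=-0.19192, 0.02941×(-3.52636)=-0.10372, 0.09559×(-2.34771)=-0.22441, 0.08088×(-2.51476)=-0.20340, 0.00735×(-4.91265)=-0.03612, 0.02941×(-3.52636)=-0.10372.
Sum = -1.12318, so H' = 1.123.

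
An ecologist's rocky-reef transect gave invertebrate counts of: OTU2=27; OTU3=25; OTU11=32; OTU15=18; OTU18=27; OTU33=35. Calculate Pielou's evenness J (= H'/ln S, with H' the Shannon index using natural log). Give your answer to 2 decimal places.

0.99

Total N = 27+25+32+18+27+35 = 164, so the proportions are 0.1646, 0.1524, 0.1951, 0.1098, 0.1646, 0.2134 (working shown to 4 dp, full precision carried).
H' = −Σ pᵢ ln pᵢ = −((-0.2970) + (-0.2867) + (-0.3189) + (-0.2425) + (-0.2970) + (-0.3296)) = 1.7717.
With S = 6 species, ln S = 1.7918, so J = 1.7717/1.7918 = 0.9888, i.e. 0.99 to 2 decimal places.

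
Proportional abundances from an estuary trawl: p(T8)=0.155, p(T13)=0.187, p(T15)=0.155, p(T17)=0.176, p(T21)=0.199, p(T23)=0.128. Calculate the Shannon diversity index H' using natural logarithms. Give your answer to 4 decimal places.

1.7816

Each pᵢ ln pᵢ term (working shown to 6 dp, full precision carried): 0.155×(-1.864330)=-0.288971, 0.187×(-1.676647)=-0.313533, 0.155×(-1.864330)=-0.288971, 0.176×(-1.737271)=-0.305760, 0.199×(-1.614450)=-0.321276, 0.128×(-2.055725)=-0.263133.
Sum = -1.781643, so H' = 1.7816.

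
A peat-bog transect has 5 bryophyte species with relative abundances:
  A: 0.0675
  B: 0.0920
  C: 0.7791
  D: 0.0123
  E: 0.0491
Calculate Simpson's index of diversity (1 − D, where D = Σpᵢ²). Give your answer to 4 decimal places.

D = 0.0675² + 0.092² + 0.7791² + 0.0123² + 0.0491² = 0.004556 + 0.008464 + 0.606997 + 0.000151 + 0.002411 = 0.622579 (working shown to 6 dp, full precision carried).
So 1 − D = 0.377421, i.e. 0.3774 to 4 decimal places.

0.3774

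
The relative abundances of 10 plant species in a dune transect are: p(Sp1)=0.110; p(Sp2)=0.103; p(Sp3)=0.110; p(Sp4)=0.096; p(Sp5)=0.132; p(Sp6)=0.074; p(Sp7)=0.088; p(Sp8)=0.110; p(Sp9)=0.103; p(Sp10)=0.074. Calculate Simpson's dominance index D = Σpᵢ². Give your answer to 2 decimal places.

D = 0.11² + 0.103² + 0.11² + 0.096² + 0.132² + 0.074² + 0.088² + 0.11² + 0.103² + 0.074² = 0.0121 + 0.0106 + 0.0121 + 0.0092 + 0.0174 + 0.0055 + 0.0077 + 0.0121 + 0.0106 + 0.0055 = 0.1029 (working shown to 4 dp, full precision carried).
To 2 decimal places, D = 0.10.

0.10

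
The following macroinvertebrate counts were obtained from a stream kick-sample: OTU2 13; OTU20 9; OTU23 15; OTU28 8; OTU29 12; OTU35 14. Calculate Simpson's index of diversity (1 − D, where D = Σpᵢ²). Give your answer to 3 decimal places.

0.826

Total N = 13+9+15+8+12+14 = 71, so the proportions are 0.1831, 0.12676, 0.21127, 0.11268, 0.16901, 0.19718 (working shown to 5 dp, full precision carried).
D = 0.1831² + 0.12676² + 0.21127² + 0.11268² + 0.16901² + 0.19718² = 0.03353 + 0.01607 + 0.04463 + 0.01270 + 0.02857 + 0.03888 = 0.17437.
So 1 − D = 0.82563, i.e. 0.826 to 3 decimal places.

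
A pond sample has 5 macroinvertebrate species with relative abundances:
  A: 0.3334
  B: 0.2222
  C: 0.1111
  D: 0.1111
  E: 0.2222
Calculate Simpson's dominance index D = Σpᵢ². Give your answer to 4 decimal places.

D = 0.3334² + 0.2222² + 0.1111² + 0.1111² + 0.2222² = 0.111156 + 0.049373 + 0.012343 + 0.012343 + 0.049373 = 0.234588 (working shown to 6 dp, full precision carried).
To 4 decimal places, D = 0.2346.

0.2346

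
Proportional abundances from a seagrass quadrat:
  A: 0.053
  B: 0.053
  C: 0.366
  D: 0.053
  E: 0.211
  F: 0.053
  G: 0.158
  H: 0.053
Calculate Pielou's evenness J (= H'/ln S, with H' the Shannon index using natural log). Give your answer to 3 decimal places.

0.849

H' = −Σ pᵢ ln pᵢ = −((-0.15569) + (-0.15569) + (-0.36787) + (-0.15569) + (-0.32829) + (-0.15569) + (-0.29154) + (-0.15569)) = 1.76613 (working shown to 5 dp, full precision carried).
With S = 8 species, ln S = 2.07944, so J = 1.76613/2.07944 = 0.84933, i.e. 0.849 to 3 decimal places.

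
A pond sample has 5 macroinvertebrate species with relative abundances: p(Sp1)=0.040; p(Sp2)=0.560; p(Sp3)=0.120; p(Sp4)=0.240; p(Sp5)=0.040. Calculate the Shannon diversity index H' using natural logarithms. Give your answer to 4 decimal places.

Each pᵢ ln pᵢ term (working shown to 6 dp, full precision carried): 0.04×(-3.218876)=-0.128755, 0.56×(-0.579818)=-0.324698, 0.12×(-2.120264)=-0.254432, 0.24×(-1.427116)=-0.342508, 0.04×(-3.218876)=-0.128755.
Sum = -1.179148, so H' = 1.1791.

1.1791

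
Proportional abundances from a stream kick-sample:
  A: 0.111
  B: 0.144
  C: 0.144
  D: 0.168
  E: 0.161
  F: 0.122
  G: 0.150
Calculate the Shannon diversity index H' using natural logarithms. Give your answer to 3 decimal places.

1.937

Each pᵢ ln pᵢ term (working shown to 5 dp, full precision carried): 0.111×(-2.19823)=-0.24400, 0.144×(-1.93794)=-0.27906, 0.144×(-1.93794)=-0.27906, 0.168×(-1.78379)=-0.29968, 0.161×(-1.82635)=-0.29404, 0.122×(-2.10373)=-0.25666, 0.15×(-1.89712)=-0.28457.
Sum = -1.93707, so H' = 1.937.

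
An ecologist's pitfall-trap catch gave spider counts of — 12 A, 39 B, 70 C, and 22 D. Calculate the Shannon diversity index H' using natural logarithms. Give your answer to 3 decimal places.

1.200

Total N = 12+39+70+22 = 143, so the proportions are 0.08392, 0.27273, 0.48951, 0.15385 (working shown to 5 dp, full precision carried).
Each pᵢ ln pᵢ term: 0.08392×(-2.47794)=-0.20794, 0.27273×(-1.29928)=-0.35435, 0.48951×(-0.71435)=-0.34968, 0.15385×(-1.87180)=-0.28797.
Sum = -1.19994, so H' = 1.200.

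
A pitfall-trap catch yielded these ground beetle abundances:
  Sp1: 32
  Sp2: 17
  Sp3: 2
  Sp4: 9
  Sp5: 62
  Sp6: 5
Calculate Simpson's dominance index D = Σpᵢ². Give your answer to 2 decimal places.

0.33

Total N = 32+17+2+9+62+5 = 127, so the proportions are 0.252, 0.1339, 0.0157, 0.0709, 0.4882, 0.0394 (working shown to 4 dp, full precision carried).
D = 0.252² + 0.1339² + 0.0157² + 0.0709² + 0.4882² + 0.0394² = 0.0635 + 0.0179 + 0.0002 + 0.0050 + 0.2383 + 0.0016 = 0.3266.
To 2 decimal places, D = 0.33.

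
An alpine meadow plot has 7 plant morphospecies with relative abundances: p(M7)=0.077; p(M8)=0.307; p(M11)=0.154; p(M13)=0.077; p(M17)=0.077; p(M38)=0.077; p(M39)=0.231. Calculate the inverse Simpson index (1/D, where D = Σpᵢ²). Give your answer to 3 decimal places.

5.127

D = 0.077² + 0.307² + 0.154² + 0.077² + 0.077² + 0.077² + 0.231² = 0.0059290 + 0.0942490 + 0.0237160 + 0.0059290 + 0.0059290 + 0.0059290 + 0.0533610 = 0.1950420 (working shown to 7 dp, full precision carried).
So 1/D = 5.12710, i.e. 5.127 to 3 decimal places.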